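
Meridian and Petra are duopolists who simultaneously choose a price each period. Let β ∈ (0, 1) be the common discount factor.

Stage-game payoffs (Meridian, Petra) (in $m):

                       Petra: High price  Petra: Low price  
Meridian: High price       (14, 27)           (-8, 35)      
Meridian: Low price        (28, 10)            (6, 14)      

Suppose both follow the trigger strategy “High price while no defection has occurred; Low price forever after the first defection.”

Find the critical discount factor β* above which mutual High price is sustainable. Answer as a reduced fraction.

Meridian: cooperation gives 14 each period; deviation gives 28 once then 6 forever.
  14/(1−β) ≥ 28 + 6β/(1−β) ⇒ β ≥ 14/22 = 7/11.
Petra: cooperation gives 27 each period; deviation gives 35 once then 14 forever.
  β ≥ 8/21.
Both must hold, so the binding constraint is Meridian's: β ≥ 7/11.

7/11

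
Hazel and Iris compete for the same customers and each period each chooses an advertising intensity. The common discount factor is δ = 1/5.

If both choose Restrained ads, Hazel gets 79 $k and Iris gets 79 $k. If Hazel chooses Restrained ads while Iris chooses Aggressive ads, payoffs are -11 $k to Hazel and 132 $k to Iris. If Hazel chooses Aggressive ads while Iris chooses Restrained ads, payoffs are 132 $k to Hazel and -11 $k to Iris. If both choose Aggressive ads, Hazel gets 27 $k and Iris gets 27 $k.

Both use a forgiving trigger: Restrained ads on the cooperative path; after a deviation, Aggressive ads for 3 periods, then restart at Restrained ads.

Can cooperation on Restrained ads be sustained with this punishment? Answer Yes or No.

No

IC: δ+…+δ^3 ≥ (132−79)/(79−27) = 53/52.
At δ = 1/5: partial sum = 0.2480 < 1.0192. Cooperation not sustainable.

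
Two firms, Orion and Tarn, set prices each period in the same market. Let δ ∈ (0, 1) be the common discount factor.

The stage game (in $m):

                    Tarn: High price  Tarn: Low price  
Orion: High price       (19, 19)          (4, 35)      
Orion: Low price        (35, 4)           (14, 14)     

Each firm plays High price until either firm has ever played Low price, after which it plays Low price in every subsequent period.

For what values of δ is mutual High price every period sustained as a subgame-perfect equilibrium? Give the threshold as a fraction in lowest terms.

16/21

Cooperation forever yields 19 each period: 19/(1−δ).
Deviating yields 35 once, then 14 forever: 35 + 14δ/(1−δ).
No profitable deviation requires 19/(1−δ) ≥ 35 + 14δ/(1−δ).
Multiplying by (1−δ): 19 ≥ 35(1−δ) + 14δ = 35 − 21δ.
So 21δ ≥ 16, i.e. δ ≥ 16/21.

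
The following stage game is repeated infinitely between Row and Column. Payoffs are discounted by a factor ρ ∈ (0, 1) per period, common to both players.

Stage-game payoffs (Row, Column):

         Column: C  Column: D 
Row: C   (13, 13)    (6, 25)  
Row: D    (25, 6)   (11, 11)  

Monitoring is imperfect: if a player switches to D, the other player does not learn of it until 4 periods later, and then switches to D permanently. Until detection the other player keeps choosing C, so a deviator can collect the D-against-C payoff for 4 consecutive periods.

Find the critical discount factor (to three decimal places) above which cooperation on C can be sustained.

0.962

Deviating for the 4 undetected periods gains 25−13 = 12 per period over cooperation, then loses 13−11 = 2 per period forever once punishment starts.
Gain: 12(1 + ρ + … + ρ^3); loss: 2·ρ^4/(1−ρ).
No profitable deviation ⇔ 12(1−ρ^4) ≤ 2·ρ^4, i.e. ρ^4 ≥ 12/(12+2) = 6/7.
Hence ρ ≥ (6/7)^(1/4) ≈ 0.962.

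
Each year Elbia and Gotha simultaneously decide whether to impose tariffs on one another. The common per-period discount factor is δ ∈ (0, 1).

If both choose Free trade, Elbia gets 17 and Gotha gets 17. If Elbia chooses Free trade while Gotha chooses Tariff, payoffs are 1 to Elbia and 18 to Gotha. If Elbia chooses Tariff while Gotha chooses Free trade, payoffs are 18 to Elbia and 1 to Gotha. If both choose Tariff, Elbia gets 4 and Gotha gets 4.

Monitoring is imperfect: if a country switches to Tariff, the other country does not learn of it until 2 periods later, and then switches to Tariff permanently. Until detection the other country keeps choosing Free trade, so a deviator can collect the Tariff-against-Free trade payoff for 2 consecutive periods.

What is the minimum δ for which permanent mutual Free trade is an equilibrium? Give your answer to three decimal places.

0.267

The best deviation is to choose Tariff for all 2 undetected periods, earning 18 each, then 4 forever once detected.
Deviation value: 18(1−δ^2)/(1−δ) + 4δ^2/(1−δ); cooperation value: 17/(1−δ).
IC: 17 ≥ 18(1−δ^2) + 4δ^2 = 18 − 14δ^2.
So δ^2 ≥ 1/14, giving δ ≥ (1/14)^(1/2) ≈ 0.267.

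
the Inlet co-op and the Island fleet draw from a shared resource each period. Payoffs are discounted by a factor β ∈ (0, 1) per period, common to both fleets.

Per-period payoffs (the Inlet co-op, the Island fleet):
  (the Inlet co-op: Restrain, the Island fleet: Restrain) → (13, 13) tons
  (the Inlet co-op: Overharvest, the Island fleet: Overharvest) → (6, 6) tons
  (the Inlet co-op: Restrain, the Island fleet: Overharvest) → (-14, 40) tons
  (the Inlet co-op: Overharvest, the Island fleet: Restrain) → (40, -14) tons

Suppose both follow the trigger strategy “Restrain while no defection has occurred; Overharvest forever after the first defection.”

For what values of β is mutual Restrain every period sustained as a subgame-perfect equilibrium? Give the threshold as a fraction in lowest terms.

27/34

13/(1−β) ≥ 40 + 6β/(1−β)
13 ≥ 40 − 34β
β ≥ 27/34.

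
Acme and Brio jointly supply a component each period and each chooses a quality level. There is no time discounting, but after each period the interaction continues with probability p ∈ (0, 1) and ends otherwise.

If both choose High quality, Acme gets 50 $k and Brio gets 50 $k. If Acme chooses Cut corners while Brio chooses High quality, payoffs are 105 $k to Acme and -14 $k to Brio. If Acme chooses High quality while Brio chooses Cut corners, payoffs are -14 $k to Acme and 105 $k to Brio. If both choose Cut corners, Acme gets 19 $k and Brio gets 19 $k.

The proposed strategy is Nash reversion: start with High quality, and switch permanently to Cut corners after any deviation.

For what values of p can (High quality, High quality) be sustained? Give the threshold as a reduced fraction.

55/86

With no time discounting, the continuation probability p plays the role of the discount factor.
Grim-trigger IC: 50/(1−p) ≥ 105 + 19p/(1−p) ⇒ p ≥ (105−50)/(105−19) = 55/86.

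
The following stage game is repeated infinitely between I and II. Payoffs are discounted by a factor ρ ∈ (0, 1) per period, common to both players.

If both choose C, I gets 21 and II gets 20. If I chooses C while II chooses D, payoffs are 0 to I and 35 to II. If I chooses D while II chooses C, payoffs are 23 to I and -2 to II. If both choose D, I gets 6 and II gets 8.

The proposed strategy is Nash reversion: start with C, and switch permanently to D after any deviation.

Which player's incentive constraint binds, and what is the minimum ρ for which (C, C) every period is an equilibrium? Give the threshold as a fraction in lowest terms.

I's threshold: (23−21)/(23−6) = 2/17.
II's threshold: (35−20)/(35−8) = 5/9.
2/17 < 5/9, so II binds and ρ* = 5/9.

II; ρ ≥ 5/9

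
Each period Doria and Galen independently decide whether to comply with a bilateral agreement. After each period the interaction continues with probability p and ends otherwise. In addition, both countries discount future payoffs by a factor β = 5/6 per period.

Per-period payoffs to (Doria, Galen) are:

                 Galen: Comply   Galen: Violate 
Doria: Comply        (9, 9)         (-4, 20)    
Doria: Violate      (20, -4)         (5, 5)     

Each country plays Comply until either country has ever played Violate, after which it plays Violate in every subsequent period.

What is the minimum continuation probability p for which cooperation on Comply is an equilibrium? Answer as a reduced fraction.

22/25

Expected continuation weight on next period's payoff is β·p = 5/6·p, which plays the role of the discount factor.
Cooperation requires 5/6·p ≥ (20−9)/(20−5) = 11/15, hence p ≥ 22/25.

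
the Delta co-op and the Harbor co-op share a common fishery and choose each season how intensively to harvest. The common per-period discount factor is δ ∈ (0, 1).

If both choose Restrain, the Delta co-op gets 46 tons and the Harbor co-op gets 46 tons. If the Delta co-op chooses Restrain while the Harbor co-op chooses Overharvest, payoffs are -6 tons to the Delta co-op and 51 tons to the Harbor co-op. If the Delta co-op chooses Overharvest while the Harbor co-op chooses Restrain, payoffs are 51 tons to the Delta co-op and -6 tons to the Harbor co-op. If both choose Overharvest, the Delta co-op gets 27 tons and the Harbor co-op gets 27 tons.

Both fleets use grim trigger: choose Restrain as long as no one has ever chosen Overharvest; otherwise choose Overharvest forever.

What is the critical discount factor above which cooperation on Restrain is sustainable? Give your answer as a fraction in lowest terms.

One-period gain from deviating is 51 − 46 = 5. The loss is 46 − 27 = 19 in every subsequent period, with present value 19·δ/(1−δ).
Deviation is unprofitable when 19·δ/(1−δ) ≥ 5, i.e. δ/(1−δ) ≥ 5/19.
Equivalently δ ≥ 5/(5+19) = 5/24.

5/24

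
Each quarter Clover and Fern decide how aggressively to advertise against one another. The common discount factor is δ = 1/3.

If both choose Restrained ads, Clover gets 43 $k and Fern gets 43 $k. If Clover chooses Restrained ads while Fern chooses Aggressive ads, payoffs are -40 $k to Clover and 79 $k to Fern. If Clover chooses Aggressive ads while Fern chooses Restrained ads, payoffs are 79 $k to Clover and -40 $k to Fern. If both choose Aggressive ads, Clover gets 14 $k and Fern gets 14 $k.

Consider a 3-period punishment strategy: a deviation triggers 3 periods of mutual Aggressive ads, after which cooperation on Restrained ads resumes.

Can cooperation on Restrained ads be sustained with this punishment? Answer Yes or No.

No

A one-shot deviation gives 79 now, then 14 for 3 periods, then back to 43.
Gain from deviating: (79−43) today; loss: (43−14) in each of the next 3 periods.
No-deviation condition: (43−14)(δ+…+δ^3) ≥ 79−43, i.e. δ+…+δ^3 ≥ 36/29.
At δ = 1/3: δ+…+δ^3 = 0.4815 < 1.2414.
So cooperation is not sustainable.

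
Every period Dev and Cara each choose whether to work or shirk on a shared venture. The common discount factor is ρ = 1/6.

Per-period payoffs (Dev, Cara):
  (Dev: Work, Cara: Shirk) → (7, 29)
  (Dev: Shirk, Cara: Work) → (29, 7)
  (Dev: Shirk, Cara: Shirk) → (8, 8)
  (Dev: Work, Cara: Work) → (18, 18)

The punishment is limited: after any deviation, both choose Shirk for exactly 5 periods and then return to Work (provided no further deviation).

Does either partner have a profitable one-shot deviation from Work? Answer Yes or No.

Yes

Comparing payoff streams over the 6 periods until play realigns: cooperate → 18(1+ρ+…+ρ^5); deviate → 29 + 8(ρ+…+ρ^5).
Cooperation is sustained iff (18−8)(ρ+…+ρ^5) ≥ 29−18.
ρ+…+ρ^5 = 1/6·(1−(1/6)^5)/(1−1/6) = 0.2000, and (29−18)/(18−8) = 1.1000.
0.2000 < 1.1000, so cooperation is not sustainable.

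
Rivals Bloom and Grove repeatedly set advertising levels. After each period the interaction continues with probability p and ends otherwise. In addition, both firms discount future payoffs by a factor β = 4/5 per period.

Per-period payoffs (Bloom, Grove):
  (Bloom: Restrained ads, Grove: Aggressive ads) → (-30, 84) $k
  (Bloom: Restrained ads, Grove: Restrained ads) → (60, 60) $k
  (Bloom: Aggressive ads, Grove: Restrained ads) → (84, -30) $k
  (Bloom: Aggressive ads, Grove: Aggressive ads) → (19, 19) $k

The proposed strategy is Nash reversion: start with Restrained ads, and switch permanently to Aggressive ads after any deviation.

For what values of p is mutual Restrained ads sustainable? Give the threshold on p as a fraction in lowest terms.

6/13

With continuation probability p and discount β, the effective per-period discount factor is βp.
Grim-trigger IC: βp ≥ (84−60)/(84−19) = 24/65.
So p ≥ (24/65)/(4/5) = 6/13.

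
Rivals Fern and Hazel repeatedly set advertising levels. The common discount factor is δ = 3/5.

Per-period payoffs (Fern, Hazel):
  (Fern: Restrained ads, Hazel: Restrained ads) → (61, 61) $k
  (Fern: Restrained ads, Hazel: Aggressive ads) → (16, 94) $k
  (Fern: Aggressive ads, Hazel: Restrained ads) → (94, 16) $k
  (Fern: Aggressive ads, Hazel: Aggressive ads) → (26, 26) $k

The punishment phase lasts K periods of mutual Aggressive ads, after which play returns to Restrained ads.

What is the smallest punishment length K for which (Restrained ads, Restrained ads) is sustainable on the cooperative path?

2

No profitable deviation requires (61−26)(δ+…+δ^K) ≥ 94−61, i.e. δ+…+δ^K ≥ 33/35 ≈ 0.9429.
With δ = 3/5, the partial sums are K=1: 0.6000, K=2: 0.9600.
K = 2 is the first length at which the sum reaches 0.9429.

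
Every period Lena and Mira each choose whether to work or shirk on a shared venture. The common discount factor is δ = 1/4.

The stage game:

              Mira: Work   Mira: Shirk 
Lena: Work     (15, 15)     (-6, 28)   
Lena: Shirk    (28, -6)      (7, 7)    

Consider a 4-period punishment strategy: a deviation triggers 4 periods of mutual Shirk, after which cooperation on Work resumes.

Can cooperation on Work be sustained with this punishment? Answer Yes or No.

IC: δ+…+δ^4 ≥ (28−15)/(15−7) = 13/8.
At δ = 1/4: partial sum = 0.3320 < 1.6250. Cooperation not sustainable.

No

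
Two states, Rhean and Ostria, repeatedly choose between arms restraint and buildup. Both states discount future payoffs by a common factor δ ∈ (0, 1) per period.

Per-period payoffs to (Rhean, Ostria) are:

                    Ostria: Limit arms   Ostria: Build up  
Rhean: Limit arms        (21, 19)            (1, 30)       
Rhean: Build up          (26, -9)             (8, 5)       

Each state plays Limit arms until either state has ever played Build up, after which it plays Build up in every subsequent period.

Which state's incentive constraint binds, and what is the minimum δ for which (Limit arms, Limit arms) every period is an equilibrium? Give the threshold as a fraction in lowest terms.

Rhean: cooperation gives 21 each period; deviation gives 26 once then 8 forever.
  21/(1−δ) ≥ 26 + 8δ/(1−δ) ⇒ δ ≥ 5/18.
Ostria: cooperation gives 19 each period; deviation gives 30 once then 5 forever.
  δ ≥ 11/25.
Both must hold, so the binding constraint is Ostria's: δ ≥ 11/25.

Ostria; δ ≥ 11/25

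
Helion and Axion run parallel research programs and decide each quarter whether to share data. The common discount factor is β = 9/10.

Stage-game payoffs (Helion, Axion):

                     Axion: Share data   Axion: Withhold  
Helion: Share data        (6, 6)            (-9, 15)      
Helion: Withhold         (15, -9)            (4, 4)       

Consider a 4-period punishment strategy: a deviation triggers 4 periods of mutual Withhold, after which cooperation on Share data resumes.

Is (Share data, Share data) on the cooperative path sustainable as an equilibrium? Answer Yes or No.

No

Comparing payoff streams over the 5 periods until play realigns: cooperate → 6(1+β+…+β^4); deviate → 15 + 4(β+…+β^4).
Cooperation is sustained iff (6−4)(β+…+β^4) ≥ 15−6.
β+…+β^4 = 9/10·(1−(9/10)^4)/(1−9/10) = 3.0951, and (15−6)/(6−4) = 4.5000.
3.0951 < 4.5000, so cooperation is not sustainable.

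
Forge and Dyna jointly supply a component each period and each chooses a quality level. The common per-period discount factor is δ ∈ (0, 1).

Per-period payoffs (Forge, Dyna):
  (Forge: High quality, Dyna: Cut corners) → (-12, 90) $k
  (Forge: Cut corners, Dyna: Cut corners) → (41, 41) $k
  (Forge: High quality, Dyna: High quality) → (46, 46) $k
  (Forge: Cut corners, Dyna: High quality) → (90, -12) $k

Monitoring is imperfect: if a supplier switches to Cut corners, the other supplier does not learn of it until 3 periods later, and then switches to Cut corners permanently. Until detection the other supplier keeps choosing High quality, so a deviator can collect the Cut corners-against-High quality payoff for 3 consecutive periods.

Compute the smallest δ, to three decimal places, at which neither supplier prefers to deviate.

Deviating for the 3 undetected periods gains 90−46 = 44 per period over cooperation, then loses 46−41 = 5 per period forever once punishment starts.
Gain: 44(1 + δ + … + δ^2); loss: 5·δ^3/(1−δ).
No profitable deviation ⇔ 44(1−δ^3) ≤ 5·δ^3, i.e. δ^3 ≥ 44/(44+5) = 44/49.
Hence δ ≥ (44/49)^(1/3) ≈ 0.965.

0.965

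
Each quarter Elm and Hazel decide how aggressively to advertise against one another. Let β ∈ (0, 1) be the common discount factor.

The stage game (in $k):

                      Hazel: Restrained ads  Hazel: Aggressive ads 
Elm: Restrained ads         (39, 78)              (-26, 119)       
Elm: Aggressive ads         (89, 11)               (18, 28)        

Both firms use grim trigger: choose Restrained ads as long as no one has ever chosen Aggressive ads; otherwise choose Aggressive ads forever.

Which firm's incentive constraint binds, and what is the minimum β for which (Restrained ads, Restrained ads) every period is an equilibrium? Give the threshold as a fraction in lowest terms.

Elm; β ≥ 50/71

For Elm: deviation gain 89−39 = 50, per-period punishment loss 39−18 = 21. IC gives β ≥ 50/71.
For Hazel: gain 41, loss 50 per period, so β ≥ 41/91.
The tighter constraint is Elm's, so cooperation needs β ≥ 50/71.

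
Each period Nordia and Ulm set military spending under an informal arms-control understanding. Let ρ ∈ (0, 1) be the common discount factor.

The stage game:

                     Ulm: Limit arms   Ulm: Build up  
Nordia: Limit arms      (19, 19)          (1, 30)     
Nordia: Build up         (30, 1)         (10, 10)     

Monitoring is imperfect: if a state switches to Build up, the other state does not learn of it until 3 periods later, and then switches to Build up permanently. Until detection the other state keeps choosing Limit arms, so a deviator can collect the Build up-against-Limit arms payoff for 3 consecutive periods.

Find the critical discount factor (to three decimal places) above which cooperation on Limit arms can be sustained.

0.819

The best deviation is to choose Build up for all 3 undetected periods, earning 30 each, then 10 forever once detected.
Deviation value: 30(1−ρ^3)/(1−ρ) + 10ρ^3/(1−ρ); cooperation value: 19/(1−ρ).
IC: 19 ≥ 30(1−ρ^3) + 10ρ^3 = 30 − 20ρ^3.
So ρ^3 ≥ 11/20, giving ρ ≥ (11/20)^(1/3) ≈ 0.819.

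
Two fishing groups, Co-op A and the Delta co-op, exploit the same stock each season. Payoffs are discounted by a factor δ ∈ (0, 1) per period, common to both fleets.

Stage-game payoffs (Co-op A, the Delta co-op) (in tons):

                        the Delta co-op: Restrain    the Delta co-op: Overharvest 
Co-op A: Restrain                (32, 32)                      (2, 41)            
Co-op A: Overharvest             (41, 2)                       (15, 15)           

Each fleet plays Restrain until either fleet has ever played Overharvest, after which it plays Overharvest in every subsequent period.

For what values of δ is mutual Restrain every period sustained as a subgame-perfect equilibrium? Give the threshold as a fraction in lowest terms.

9/26

32/(1−δ) ≥ 41 + 15δ/(1−δ)
32 ≥ 41 − 26δ
δ ≥ 9/26.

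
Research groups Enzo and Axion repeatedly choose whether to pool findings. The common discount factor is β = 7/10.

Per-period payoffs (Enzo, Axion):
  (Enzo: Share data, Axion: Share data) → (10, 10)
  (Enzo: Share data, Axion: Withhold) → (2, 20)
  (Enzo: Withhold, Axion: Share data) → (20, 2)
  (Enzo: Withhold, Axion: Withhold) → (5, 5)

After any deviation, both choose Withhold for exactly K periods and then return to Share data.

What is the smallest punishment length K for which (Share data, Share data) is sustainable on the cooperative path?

6

IC: β(1−β^K)/(1−β) ≥ (20−10)/(10−5) = 2.
With β = 7/10: need 1 − β^K ≥ 2·(1−7/10)/(7/10), i.e. β^K ≤ 0.1429.
Since (7/10)^5 = 0.1681 and (7/10)^6 = 0.1176, the smallest such K is 6.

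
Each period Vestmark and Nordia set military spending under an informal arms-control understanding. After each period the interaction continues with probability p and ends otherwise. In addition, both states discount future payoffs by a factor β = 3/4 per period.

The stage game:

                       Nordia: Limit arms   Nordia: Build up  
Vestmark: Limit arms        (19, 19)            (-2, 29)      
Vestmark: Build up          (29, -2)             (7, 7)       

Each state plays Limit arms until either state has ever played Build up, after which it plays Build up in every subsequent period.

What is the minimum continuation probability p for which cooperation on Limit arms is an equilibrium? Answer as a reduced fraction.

Expected continuation weight on next period's payoff is β·p = 3/4·p, which plays the role of the discount factor.
Cooperation requires 3/4·p ≥ (29−19)/(29−7) = 5/11, hence p ≥ 20/33.

20/33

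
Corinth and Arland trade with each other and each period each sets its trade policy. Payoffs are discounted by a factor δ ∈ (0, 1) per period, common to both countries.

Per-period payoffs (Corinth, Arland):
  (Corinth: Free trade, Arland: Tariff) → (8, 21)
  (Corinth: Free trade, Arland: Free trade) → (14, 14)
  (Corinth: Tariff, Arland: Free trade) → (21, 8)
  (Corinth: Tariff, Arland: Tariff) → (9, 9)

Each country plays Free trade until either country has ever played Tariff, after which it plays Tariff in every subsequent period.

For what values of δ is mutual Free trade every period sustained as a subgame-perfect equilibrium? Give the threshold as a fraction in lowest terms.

7/12

Cooperation forever yields 14 each period: 14/(1−δ).
Deviating yields 21 once, then 9 forever: 21 + 9δ/(1−δ).
No profitable deviation requires 14/(1−δ) ≥ 21 + 9δ/(1−δ).
Multiplying by (1−δ): 14 ≥ 21(1−δ) + 9δ = 21 − 12δ.
So 12δ ≥ 7, i.e. δ ≥ 7/12.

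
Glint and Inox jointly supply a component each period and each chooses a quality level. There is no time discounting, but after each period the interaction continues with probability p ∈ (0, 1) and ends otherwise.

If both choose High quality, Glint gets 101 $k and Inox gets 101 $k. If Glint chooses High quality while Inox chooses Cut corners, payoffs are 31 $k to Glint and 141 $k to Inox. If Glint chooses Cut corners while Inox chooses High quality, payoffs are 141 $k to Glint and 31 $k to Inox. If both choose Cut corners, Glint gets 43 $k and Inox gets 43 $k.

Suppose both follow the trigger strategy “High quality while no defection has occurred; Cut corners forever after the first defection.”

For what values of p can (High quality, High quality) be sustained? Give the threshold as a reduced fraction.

20/49

With no time discounting, the continuation probability p plays the role of the discount factor.
Grim-trigger IC: 101/(1−p) ≥ 141 + 43p/(1−p) ⇒ p ≥ (141−101)/(141−43) = 20/49.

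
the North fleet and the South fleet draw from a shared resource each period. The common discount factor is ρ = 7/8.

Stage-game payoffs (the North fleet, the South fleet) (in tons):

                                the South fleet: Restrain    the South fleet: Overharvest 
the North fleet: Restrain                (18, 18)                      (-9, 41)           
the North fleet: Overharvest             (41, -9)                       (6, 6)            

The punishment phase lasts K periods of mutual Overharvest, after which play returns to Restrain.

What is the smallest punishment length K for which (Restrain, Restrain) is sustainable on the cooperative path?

IC: ρ(1−ρ^K)/(1−ρ) ≥ (41−18)/(18−6) = 23/12.
With ρ = 7/8: need 1 − ρ^K ≥ 23/12·(1−7/8)/(7/8), i.e. ρ^K ≤ 0.7262.
Since (7/8)^2 = 0.7656 and (7/8)^3 = 0.6699, the smallest such K is 3.

3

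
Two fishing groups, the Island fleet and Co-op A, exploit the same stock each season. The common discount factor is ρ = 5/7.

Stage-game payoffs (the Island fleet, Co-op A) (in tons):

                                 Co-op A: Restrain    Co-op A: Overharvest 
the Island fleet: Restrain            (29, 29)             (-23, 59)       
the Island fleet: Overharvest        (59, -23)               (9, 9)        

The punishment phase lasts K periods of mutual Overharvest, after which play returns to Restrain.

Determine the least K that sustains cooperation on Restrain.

3

IC: ρ(1−ρ^K)/(1−ρ) ≥ (59−29)/(29−9) = 3/2.
With ρ = 5/7: need 1 − ρ^K ≥ 3/2·(1−5/7)/(5/7), i.e. ρ^K ≤ 0.4000.
Since (5/7)^2 = 0.5102 and (5/7)^3 = 0.3644, the smallest such K is 3.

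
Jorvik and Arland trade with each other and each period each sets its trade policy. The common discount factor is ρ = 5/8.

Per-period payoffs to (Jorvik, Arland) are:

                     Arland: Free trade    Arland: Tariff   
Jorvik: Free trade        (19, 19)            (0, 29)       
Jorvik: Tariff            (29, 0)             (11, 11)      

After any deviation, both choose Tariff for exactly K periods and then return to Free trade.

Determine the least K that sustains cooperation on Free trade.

3

No profitable deviation requires (19−11)(ρ+…+ρ^K) ≥ 29−19, i.e. ρ+…+ρ^K ≥ 5/4 ≈ 1.2500.
With ρ = 5/8, the partial sums are K=1: 0.6250, K=2: 1.0156, K=3: 1.2598.
K = 3 is the first length at which the sum reaches 1.2500.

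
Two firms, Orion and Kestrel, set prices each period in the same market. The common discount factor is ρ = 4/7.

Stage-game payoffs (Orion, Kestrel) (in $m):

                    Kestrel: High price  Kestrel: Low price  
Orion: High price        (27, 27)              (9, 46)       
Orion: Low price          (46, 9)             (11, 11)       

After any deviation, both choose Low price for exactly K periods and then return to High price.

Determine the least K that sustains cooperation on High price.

4

No profitable deviation requires (27−11)(ρ+…+ρ^K) ≥ 46−27, i.e. ρ+…+ρ^K ≥ 19/16 ≈ 1.1875.
With ρ = 4/7, the partial sums are K=1: 0.5714, K=2: 0.8980, K=3: 1.0845, K=4: 1.1912.
K = 4 is the first length at which the sum reaches 1.1875.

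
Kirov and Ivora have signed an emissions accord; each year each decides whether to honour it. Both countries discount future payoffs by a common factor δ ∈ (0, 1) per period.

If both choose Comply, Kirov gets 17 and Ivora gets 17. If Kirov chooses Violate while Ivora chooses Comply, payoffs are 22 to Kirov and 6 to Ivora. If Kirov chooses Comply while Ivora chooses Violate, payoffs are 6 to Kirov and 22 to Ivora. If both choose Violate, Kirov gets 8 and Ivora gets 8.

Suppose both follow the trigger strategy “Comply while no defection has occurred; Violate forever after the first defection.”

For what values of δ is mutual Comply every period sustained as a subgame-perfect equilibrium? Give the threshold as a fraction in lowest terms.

5/14

Cooperation forever yields 17 each period: 17/(1−δ).
Deviating yields 22 once, then 8 forever: 22 + 8δ/(1−δ).
No profitable deviation requires 17/(1−δ) ≥ 22 + 8δ/(1−δ).
Multiplying by (1−δ): 17 ≥ 22(1−δ) + 8δ = 22 − 14δ.
So 14δ ≥ 5, i.e. δ ≥ 5/14.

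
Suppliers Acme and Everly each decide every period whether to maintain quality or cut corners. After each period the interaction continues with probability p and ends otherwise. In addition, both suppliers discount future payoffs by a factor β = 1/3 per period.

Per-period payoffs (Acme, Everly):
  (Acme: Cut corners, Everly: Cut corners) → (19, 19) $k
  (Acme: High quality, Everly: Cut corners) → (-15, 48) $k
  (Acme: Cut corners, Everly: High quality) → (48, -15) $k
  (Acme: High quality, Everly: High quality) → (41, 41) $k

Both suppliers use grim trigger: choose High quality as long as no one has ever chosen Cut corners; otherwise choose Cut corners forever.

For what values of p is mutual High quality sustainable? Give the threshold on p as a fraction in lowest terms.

21/29

With continuation probability p and discount β, the effective per-period discount factor is βp.
Grim-trigger IC: βp ≥ (48−41)/(48−19) = 7/29.
So p ≥ (7/29)/(1/3) = 21/29.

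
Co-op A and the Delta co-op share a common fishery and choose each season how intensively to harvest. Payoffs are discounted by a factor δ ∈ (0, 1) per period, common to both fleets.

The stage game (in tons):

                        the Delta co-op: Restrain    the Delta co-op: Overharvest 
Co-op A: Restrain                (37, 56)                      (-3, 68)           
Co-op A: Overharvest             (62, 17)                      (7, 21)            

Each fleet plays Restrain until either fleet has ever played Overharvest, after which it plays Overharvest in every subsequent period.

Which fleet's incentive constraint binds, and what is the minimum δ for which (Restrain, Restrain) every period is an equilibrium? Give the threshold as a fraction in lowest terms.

For Co-op A: deviation gain 62−37 = 25, per-period punishment loss 37−7 = 30. IC gives δ ≥ 25/55 = 5/11.
For the Delta co-op: gain 12, loss 35 per period, so δ ≥ 12/47.
The tighter constraint is Co-op A's, so cooperation needs δ ≥ 5/11.

Co-op A; δ ≥ 5/11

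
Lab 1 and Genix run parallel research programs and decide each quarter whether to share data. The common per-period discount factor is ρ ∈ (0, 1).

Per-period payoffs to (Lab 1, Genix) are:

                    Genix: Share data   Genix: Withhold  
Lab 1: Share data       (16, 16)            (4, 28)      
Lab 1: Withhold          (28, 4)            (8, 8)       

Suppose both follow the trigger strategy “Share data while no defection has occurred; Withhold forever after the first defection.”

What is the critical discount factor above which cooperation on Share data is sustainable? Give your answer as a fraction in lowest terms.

3/5

16/(1−ρ) ≥ 28 + 8ρ/(1−ρ)
16 ≥ 28 − 20ρ
ρ ≥ 12/20 = 3/5.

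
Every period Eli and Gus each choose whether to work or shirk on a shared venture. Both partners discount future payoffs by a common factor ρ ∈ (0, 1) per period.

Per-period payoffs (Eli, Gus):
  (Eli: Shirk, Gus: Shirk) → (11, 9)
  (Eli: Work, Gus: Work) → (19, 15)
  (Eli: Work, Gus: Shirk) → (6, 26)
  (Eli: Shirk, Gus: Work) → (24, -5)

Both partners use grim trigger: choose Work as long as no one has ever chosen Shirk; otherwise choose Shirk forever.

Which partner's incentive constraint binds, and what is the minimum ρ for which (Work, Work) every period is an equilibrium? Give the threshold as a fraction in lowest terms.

For Eli: deviation gain 24−19 = 5, per-period punishment loss 19−11 = 8. IC gives ρ ≥ 5/13.
For Gus: gain 11, loss 6 per period, so ρ ≥ 11/17.
The tighter constraint is Gus's, so cooperation needs ρ ≥ 11/17.

Gus; ρ ≥ 11/17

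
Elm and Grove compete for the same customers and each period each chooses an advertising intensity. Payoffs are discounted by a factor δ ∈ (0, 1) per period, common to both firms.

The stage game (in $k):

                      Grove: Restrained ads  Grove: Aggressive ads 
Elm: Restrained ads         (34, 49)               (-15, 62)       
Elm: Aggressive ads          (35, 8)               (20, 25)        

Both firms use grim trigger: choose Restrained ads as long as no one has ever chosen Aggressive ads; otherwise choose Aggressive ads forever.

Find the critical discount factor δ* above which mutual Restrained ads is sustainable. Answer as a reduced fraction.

13/37

For Elm: deviation gain 35−34 = 1, per-period punishment loss 34−20 = 14. IC gives δ ≥ 1/15.
For Grove: gain 13, loss 24 per period, so δ ≥ 13/37.
The tighter constraint is Grove's, so cooperation needs δ ≥ 13/37.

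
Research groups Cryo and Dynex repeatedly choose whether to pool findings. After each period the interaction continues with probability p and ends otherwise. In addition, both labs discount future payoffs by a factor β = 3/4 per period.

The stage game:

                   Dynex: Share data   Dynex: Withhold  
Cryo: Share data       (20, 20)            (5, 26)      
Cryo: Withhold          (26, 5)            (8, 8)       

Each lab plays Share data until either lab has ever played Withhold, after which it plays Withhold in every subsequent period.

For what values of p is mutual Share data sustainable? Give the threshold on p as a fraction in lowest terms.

Expected continuation weight on next period's payoff is β·p = 3/4·p, which plays the role of the discount factor.
Cooperation requires 3/4·p ≥ (26−20)/(26−8) = 1/3, hence p ≥ 4/9.

4/9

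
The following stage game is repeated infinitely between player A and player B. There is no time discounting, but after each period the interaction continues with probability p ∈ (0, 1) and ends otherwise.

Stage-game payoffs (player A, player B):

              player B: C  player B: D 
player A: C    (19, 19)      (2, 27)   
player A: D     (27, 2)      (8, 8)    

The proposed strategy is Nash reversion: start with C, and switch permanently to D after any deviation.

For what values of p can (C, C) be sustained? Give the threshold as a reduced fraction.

Expected cooperation value is 19 + p·19 + p²·19 + … = 19/(1−p); deviation gives 27 + p·8/(1−p).
19 ≥ 27(1−p) + 8p ⇒ 19p ≥ 8 ⇒ p ≥ 8/19.

8/19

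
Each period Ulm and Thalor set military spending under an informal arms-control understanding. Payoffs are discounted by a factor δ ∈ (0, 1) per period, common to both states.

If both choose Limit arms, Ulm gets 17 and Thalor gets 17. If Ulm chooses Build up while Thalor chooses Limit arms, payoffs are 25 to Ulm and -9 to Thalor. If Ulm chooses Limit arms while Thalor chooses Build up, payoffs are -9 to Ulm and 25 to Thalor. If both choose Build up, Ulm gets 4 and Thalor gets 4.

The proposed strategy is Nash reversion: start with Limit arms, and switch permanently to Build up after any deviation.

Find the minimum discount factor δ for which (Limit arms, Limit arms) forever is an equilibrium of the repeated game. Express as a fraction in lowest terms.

17/(1−δ) ≥ 25 + 4δ/(1−δ)
17 ≥ 25 − 21δ
δ ≥ 8/21.

8/21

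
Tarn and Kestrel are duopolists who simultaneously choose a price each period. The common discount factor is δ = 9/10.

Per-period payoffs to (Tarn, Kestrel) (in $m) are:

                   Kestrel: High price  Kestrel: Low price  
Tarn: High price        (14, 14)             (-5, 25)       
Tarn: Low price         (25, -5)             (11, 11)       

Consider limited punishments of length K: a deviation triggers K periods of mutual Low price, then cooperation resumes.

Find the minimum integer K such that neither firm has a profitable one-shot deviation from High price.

5

Need Σ_{k=1}^{K} δ^k ≥ (25−14)/(14−11) = 3.6667 at δ = 9/10.
At K = 4 the sum is 3.0951 < 3.6667; at K = 5 it is 3.6856 ≥ 3.6667.
So the minimum punishment length is K = 5.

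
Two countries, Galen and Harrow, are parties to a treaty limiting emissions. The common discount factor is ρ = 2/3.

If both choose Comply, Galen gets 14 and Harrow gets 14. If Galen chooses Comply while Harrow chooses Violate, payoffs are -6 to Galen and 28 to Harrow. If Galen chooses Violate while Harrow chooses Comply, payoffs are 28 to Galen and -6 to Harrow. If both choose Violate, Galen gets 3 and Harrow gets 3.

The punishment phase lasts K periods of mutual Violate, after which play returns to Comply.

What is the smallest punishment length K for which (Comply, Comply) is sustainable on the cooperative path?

3

IC: ρ(1−ρ^K)/(1−ρ) ≥ (28−14)/(14−3) = 14/11.
With ρ = 2/3: need 1 − ρ^K ≥ 14/11·(1−2/3)/(2/3), i.e. ρ^K ≤ 0.3636.
Since (2/3)^2 = 0.4444 and (2/3)^3 = 0.2963, the smallest such K is 3.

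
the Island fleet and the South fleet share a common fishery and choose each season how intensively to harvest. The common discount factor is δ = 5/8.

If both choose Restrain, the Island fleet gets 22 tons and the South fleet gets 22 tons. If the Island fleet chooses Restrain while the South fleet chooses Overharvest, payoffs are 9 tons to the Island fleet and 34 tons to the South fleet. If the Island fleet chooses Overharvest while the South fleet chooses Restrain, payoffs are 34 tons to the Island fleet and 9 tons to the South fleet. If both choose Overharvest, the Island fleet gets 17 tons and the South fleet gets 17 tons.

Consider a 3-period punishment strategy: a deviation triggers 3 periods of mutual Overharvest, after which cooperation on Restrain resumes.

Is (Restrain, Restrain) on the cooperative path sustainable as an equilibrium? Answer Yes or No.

Comparing payoff streams over the 4 periods until play realigns: cooperate → 22(1+δ+…+δ^3); deviate → 34 + 17(δ+…+δ^3).
Cooperation is sustained iff (22−17)(δ+…+δ^3) ≥ 34−22.
δ+…+δ^3 = 5/8·(1−(5/8)^3)/(1−5/8) = 1.2598, and (34−22)/(22−17) = 2.4000.
1.2598 < 2.4000, so cooperation is not sustainable.

No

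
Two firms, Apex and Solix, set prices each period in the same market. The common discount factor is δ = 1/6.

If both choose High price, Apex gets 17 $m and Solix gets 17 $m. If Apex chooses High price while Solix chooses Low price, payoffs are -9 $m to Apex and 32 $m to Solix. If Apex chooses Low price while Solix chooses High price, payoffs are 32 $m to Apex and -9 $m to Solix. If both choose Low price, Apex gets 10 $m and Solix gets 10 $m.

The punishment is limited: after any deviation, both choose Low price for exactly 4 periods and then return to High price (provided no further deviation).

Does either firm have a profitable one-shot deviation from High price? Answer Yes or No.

IC: δ+…+δ^4 ≥ (32−17)/(17−10) = 15/7.
At δ = 1/6: partial sum = 0.1998 < 2.1429. Cooperation not sustainable.

Yes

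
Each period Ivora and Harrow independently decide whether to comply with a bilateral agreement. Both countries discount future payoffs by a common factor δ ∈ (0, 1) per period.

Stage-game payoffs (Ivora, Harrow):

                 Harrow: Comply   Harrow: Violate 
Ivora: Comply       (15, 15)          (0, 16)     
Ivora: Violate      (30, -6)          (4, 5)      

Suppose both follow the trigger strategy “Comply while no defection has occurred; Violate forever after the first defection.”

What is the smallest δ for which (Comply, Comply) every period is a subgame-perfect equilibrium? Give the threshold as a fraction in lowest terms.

For Ivora: deviation gain 30−15 = 15, per-period punishment loss 15−4 = 11. IC gives δ ≥ 15/26.
For Harrow: gain 1, loss 10 per period, so δ ≥ 1/11.
The tighter constraint is Ivora's, so cooperation needs δ ≥ 15/26.

15/26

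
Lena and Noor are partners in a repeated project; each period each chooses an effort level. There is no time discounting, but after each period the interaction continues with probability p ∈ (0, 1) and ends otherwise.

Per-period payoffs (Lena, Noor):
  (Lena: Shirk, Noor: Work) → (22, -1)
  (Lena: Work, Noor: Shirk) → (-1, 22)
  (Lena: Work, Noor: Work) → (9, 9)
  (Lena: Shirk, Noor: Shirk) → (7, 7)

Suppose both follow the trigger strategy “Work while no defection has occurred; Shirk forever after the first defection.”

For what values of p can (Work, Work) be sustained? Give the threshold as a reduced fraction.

With no time discounting, the continuation probability p plays the role of the discount factor.
Grim-trigger IC: 9/(1−p) ≥ 22 + 7p/(1−p) ⇒ p ≥ (22−9)/(22−7) = 13/15.

13/15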